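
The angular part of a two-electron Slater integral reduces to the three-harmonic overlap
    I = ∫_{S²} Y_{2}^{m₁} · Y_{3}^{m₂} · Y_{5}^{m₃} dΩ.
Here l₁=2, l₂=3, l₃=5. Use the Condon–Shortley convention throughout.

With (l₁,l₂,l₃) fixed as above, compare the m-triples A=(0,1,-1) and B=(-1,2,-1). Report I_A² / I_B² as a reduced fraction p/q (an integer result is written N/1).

15/4

Same 2,3,5: normalisation and zero-m 3j drop out of the ratio.
A: Δ: 0! 4! 6! / 11! → 1/2310; sum: t=0:+1/192 = 1/192; 3j²(2 3 5; 0 1 -1) = Δ·Π!·Σ² = 3/77  (sign +1)
B: Δ: 0! 4! 6! / 11! → 1/2310; sum: t=0:+1/720 = 1/720; 3j²(2 3 5; -1 2 -1) = Δ·Π!·Σ² = 4/385  (sign +1)
I_A²/I_B² = (3/77)/(4/385) = 15/4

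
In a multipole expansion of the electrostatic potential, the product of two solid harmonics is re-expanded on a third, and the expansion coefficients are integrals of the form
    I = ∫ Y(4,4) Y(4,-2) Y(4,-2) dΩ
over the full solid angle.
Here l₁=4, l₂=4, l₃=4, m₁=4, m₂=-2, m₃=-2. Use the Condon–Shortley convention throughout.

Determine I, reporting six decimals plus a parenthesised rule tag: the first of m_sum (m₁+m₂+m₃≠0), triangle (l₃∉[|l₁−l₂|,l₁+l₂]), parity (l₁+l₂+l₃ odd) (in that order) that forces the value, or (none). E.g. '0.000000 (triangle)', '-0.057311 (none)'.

m-sum 0 ✓  L=12 even ✓  0≤4≤8 ✓
Π(2lᵢ+1) = 9×9×9 = 729
triangle coeff Δ(4,4,4) = 1/450450
Σ_t [0,4]: t=0:+1/13824 t=1:−1/216 t=2:+1/64 t=3:−1/216 t=4:+1/13824 = 5/768
(3j)²=18/1001 [(4 4 4; 0 0 0)], sign=+1
Σ_t [0,0]: t=0:+1/2304 = 1/2304
(3j)²=5/143 [(4 4 4; 4 -2 -2)], sign=+1
⇒ 4πI² = 65610/143143
I = (+1)√(65610/143143/(4π)) = 0.19098314
No selection rule forces the value: the integral is nonzero (none).

0.190983 (none)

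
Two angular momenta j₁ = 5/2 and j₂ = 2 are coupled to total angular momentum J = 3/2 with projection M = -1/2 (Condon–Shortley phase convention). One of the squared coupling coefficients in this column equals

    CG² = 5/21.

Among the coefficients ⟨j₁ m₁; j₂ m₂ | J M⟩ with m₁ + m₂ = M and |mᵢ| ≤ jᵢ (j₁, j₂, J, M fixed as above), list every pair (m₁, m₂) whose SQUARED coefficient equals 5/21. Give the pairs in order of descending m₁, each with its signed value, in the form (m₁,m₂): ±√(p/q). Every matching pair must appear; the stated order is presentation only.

Admissible pairs with m₁+m₂ = M = -1/2: (-5/2,2), (-3/2,1), (-1/2,0), (1/2,-1), (3/2,-2)
  (m₁,m₂)=(3/2,-2): CG² = 32/105, CG = +√(32/105)
  (m₁,m₂)=(1/2,-1): CG² = 5/21, CG = −√(5/21)   ← matches the target
  (m₁,m₂)=(-1/2,0): CG² = 2/35, CG = +√(2/35)
  (m₁,m₂)=(-3/2,1): CG² = 2/105, CG = +√(2/105)
  (m₁,m₂)=(-5/2,2): CG² = 8/21, CG = −√(8/21)
Pairs with CG² = 5/21: (1/2,-1): −√(5/21)

(1/2,-1): −√(5/21)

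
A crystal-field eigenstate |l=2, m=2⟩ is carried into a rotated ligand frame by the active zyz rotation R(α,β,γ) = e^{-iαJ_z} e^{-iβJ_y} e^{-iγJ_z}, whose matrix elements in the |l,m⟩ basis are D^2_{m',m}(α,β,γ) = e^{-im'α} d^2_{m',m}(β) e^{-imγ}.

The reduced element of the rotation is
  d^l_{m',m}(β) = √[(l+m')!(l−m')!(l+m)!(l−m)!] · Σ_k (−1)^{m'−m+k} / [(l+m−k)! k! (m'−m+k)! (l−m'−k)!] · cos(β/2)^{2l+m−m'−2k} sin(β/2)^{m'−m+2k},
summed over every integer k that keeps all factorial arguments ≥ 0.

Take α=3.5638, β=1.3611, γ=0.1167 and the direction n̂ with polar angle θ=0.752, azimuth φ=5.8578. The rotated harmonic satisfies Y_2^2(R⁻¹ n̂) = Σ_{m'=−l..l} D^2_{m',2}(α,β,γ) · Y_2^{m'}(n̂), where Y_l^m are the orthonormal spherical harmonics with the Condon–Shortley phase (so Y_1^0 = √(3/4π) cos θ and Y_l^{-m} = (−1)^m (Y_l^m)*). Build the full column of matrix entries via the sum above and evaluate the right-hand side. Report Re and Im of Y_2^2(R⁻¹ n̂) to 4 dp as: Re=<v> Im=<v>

Re=0.0731 Im=-0.3461

Need the full column D^2_{m',2} for m'=−2..2 at α=3.5638, β=1.3611, γ=0.1167.
cos(β/2)=0.777227, sin(β/2)=0.629221
d^2_{-2,2}: single k=4 term ⇒ +0.156752;  D = +0.128390+0.089928i
d^2_{-1,2}: single k=3 term ⇒ +0.387246;  D = -0.380364-0.072681i
d^2_{0,2}: single k=2 term ⇒ +0.585837;  D = +0.569953-0.135496i
d^2_{1,2}: single k=1 term ⇒ +0.590849;  D = -0.468353+0.360205i
d^2_{2,2}: single k=0 term ⇒ +0.364914;  D = +0.172697-0.321462i
Y_2^{m'}(θ=0.752,φ=5.8578) and Σ D·Y over m':
  (+0.1284+0.0899i)·(+0.1189+0.1355i)  (-0.3804-0.0727i)·(+0.3511+0.1590i)  (+0.5700-0.1355i)·(+0.1893+0.0000i)  (-0.4684+0.3602i)·(-0.3511+0.1590i)  (+0.1727-0.3215i)·(+0.1189-0.1355i)
Y_2^2(R⁻¹ n̂) = +0.073075-0.346127i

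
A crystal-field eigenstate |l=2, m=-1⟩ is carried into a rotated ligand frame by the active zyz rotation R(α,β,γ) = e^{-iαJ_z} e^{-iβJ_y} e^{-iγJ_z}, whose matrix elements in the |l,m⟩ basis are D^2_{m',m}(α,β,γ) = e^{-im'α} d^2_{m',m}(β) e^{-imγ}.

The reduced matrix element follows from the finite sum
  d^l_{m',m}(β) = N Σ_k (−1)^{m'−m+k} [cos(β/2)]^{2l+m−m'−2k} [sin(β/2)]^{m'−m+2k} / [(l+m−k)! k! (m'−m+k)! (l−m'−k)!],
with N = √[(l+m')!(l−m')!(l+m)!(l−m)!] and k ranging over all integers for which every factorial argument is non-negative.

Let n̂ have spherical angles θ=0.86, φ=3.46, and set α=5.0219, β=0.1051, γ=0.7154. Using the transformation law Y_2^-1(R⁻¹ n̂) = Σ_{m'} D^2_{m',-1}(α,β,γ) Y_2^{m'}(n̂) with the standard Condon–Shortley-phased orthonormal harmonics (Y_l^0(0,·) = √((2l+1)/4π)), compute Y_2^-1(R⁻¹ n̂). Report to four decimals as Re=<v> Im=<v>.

Need the full column D^2_{m',-1} for m'=−2..2 at α=5.0219, β=0.1051, γ=0.7154.
cos(β/2)=0.998620, sin(β/2)=0.052526
d^2_{-2,-1}: single k=1 term ⇒ +0.104617;  D = -0.024499-0.101708i
d^2_{-1,-1}: k∈[0..1] ⇒ +0.994490 -0.008254 = +0.986236;  D = +0.842904-0.512029i
d^2_{0,-1}: k∈[0..1] ⇒ -0.128129 +0.000354 = -0.127775;  D = -0.096448-0.083810i
d^2_{1,-1}: k∈[0..1] ⇒ +0.008254 -0.000008 = +0.008246;  D = -0.003256+0.007576i
d^2_{2,-1}: single k=0 term ⇒ -0.000289;  D = +0.000288+0.000028i
Y_2^{m'}(θ=0.86,φ=3.46) and Σ D·Y over m':
  (-0.0245-0.1017i)·(+0.1784-0.1319i)  (+0.8429-0.5120i)·(-0.3628+0.1196i)  (-0.0964-0.0838i)·(+0.0874+0.0000i)  (-0.0033+0.0076i)·(+0.3628+0.1196i)  (+0.0003+0.0000i)·(+0.1784+0.1319i)
Y_2^-1(R⁻¹ n̂) = -0.272815+0.266721i

Re=-0.2728 Im=0.2667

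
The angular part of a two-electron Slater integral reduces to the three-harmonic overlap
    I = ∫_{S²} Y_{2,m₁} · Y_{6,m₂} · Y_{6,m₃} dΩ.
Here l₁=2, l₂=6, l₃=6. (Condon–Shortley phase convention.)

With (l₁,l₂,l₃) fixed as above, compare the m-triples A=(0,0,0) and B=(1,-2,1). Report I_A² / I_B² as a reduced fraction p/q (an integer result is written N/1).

Shared (l₁,l₂,l₃)=(2,6,6): N and (l;000)² cancel in I_A²/I_B².
A: Δ = 2!·2!·10!/15! = 1/90090; Racah Σ t=0..2: t=0:+1/69120 t=1:−1/14400 t=2:+1/69120 = -7/172800; ⇒ 3j(2 6 6; 0 0 0)² = 14/715, sgn -1
B: Δ = 2!·2!·10!/15! = 1/90090; Racah Σ t=0..1: t=0:+1/34560 t=1:−1/60480 = 1/80640; ⇒ 3j(2 6 6; 1 -2 1)² = 6/1001, sgn -1
I_A²/I_B² = (14/715)/(6/1001) = 49/15

49/15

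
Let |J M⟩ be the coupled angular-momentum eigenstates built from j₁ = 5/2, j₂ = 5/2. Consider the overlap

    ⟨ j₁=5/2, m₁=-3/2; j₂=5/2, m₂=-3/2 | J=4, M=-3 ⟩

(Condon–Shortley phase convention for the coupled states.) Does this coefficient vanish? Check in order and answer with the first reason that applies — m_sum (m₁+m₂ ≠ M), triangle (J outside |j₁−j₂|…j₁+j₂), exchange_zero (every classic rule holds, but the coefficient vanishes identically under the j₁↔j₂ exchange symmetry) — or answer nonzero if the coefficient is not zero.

m-sum: m₁+m₂ = -3/2+(-3/2) = -3, M = -3  ✓
triangle: |j₁−j₂| = 0 ≤ J = 4 ≤ j₁+j₂ = 5  ✓
exchange: j₁=j₂ and m₁=m₂, and (−1)^(j₁+j₂−J) = (−1)^1 = −1 forces ⟨j₁m₁;j₂m₂|JM⟩ = −⟨j₂m₂;j₁m₁|JM⟩ = −⟨j₁m₁;j₂m₂|JM⟩ ⇒ the coefficient vanishes identically
Racah sum check: Σ_k collapses to 0 ⇒ CG = 0

exchange_zero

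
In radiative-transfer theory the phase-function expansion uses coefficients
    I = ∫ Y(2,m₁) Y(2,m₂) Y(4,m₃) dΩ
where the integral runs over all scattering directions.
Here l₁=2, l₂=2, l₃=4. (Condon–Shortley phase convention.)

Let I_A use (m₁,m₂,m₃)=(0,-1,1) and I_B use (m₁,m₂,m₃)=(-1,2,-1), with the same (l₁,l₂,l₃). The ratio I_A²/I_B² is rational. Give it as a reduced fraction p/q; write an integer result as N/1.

6/1

Shared (l₁,l₂,l₃)=(2,2,4): N and (l;000)² cancel in I_A²/I_B².
A: Δ = 0!·4!·4!/9! = 1/630; Racah Σ t=0..0: t=0:+1/24 = 1/24; ⇒ 3j(2 2 4; 0 -1 1)² = 1/21, sgn -1
B: Δ = 0!·4!·4!/9! = 1/630; Racah Σ t=0..0: t=0:+1/144 = 1/144; ⇒ 3j(2 2 4; -1 2 -1)² = 1/126, sgn -1
I_A²/I_B² = (1/21)/(1/126) = 6/1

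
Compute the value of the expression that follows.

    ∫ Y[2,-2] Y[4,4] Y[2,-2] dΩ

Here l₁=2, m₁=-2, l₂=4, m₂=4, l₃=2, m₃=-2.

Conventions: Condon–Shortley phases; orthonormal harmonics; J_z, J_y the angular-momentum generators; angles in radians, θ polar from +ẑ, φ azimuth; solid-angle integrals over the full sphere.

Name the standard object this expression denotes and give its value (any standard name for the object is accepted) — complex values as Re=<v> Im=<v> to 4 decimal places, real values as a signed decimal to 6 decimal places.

Gaunt coefficient, +0.337168

This is a Gaunt coefficient — the integral of a triple product of spherical harmonics over the sphere.
Checks pass: Σm=0; 8 even; l₃=2∈[2,6].
(2·2+1)(2·4+1)(2·2+1) = 225
Δ: 4! 0! 4! / 9! → 1/630
sum: t=2:+1/16 = 1/16
3j²(2 4 2; 0 0 0) = Δ·Π!·Σ² = 2/35  (sign +1)
sum: t=4:+1/576 = 1/576
3j²(2 4 2; -2 4 -2) = Δ·Π!·Σ² = 1/9  (sign +1)
combine: 4πI² = 225·2/35·1/9 = 10/7
take √, sign +1: I = 0.33716777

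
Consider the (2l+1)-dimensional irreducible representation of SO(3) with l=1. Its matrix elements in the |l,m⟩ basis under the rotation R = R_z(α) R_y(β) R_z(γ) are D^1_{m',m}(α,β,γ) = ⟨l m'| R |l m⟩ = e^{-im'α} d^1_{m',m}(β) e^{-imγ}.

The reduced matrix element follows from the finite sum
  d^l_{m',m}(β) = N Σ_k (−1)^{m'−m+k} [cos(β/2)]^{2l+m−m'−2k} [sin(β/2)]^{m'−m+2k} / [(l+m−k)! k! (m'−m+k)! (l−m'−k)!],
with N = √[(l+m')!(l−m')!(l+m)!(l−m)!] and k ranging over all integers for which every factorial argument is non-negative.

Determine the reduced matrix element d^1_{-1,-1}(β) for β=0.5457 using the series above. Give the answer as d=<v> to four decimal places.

d=0.9274

d^1_{-1,-1}(β=0.5457) via the finite sum:
c=cos(0.545700/2)=0.963007, s=sin(0.545700/2)=0.269477; N=√[1·2·1·2]=2.000000
k: max(0,(-1)−(-1))=0 … min(1+(-1),1−(-1))=0
  k=0: (−1)^0·2.0000/(2)·0.9630^2·0.2695^0 = +0.927382
d^1_{-1,-1}(0.5457) = +0.927382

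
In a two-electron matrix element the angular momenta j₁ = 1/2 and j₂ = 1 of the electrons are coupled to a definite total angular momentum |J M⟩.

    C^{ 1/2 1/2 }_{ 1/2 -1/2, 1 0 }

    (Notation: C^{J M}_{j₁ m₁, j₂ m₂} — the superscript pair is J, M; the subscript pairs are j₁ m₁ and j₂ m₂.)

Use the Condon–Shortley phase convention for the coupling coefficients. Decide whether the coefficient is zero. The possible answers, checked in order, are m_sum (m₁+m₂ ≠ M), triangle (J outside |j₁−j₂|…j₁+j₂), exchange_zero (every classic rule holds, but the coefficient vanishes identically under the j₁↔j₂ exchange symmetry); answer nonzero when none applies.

m-sum: m₁+m₂ = -1/2+0 = -1/2, M = 1/2  ✗ ⇒ coefficient is 0

m_sum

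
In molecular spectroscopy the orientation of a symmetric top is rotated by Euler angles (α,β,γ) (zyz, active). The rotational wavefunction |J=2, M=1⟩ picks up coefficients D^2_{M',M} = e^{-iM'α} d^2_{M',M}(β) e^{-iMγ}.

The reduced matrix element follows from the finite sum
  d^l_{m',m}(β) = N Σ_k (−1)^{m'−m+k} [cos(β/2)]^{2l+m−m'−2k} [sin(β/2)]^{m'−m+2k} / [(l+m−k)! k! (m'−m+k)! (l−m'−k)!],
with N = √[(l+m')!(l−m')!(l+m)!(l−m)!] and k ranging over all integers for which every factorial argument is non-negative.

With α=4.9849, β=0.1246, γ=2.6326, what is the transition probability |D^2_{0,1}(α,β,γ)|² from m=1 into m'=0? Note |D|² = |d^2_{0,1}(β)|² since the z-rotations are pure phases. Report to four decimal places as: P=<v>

First d^2_{0,1}(β=0.1246), then the phase factors e^{-i(0)α} and e^{-i(1)γ}:
c=cos(0.124600/2)=0.998060, s=sin(0.124600/2)=0.062260; N=√[2·2·6·1]=4.898979
k∈{1,2} keeps every argument non-negative
  k=1: (−1)^0·4.8990/(2)·0.9981^3·0.0623^1 = +0.151619
  k=2: (−1)^1·4.8990/(2)·0.9981^1·0.0623^3 = -0.000590
d^2_{0,1}(0.1246) = +0.151619 -0.000590 = +0.151029
|D^2_{0,1}|² = |d^2_{0,1}(β)|² = (+0.151029)² = 0.022810 (the z-rotation phases have unit modulus)

P=0.0228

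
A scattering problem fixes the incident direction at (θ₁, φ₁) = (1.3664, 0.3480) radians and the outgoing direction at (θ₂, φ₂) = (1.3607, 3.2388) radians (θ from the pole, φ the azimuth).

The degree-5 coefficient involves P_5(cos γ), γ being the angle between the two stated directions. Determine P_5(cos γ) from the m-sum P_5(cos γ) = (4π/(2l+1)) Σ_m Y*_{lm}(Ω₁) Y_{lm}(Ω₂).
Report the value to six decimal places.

0.128439

Expand P_5 via completeness: Σ_{m} conj(Y_{5,m}) at Ω₁ times Y_{5,m} at Ω₂ —
  m=-5: Y*=-0.07036 + 0.41183j  Y=-0.36720 + 0.19400j  product -0.05406 - 0.16487j
  m=-4: Y*=0.04871 + 0.26950j  Y=0.25914 - 0.10617j  product 0.04123 + 0.06467j
  m=-3: Y*=-0.10274 - 0.17665j  Y=0.18862 - 0.05662j  product -0.02938 - 0.02750j
  m=-2: Y*=-0.22183 - 0.18533j  Y=-0.28843 + 0.05679j  product 0.07451 + 0.04086j
  m=-1: Y*=0.13528 + 0.04907j  Y=-0.13431 + 0.01310j  product -0.01881 - 0.00482j
  m=+0: Y*=0.29015 + 0.00000j  Y=0.29450 + 0.00000j  product 0.08545 + 0.00000j
  m=+1: Y*=-0.13528 + 0.04907j  Y=0.13431 + 0.01310j  product -0.01881 + 0.00482j
  m=+2: Y*=-0.22183 + 0.18533j  Y=-0.28843 - 0.05679j  product 0.07451 - 0.04086j
  m=+3: Y*=0.10274 - 0.17665j  Y=-0.18862 - 0.05662j  product -0.02938 + 0.02750j
  m=+4: Y*=0.04871 - 0.26950j  Y=0.25914 + 0.10617j  product 0.04123 - 0.06467j
  m=+5: Y*=0.07036 + 0.41183j  Y=0.36720 + 0.19400j  product -0.05406 + 0.16487j
Accumulated sum 0.11243 + 0.00000j; after 4π/(2l+1) scaling, 0.12844 + 0.00000j ⇒ P_5 = 0.128439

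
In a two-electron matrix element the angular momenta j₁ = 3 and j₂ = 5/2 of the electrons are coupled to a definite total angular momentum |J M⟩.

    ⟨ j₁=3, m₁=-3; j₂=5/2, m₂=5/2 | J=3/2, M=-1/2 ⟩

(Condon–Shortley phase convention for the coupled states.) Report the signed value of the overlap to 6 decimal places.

+0.597614

j₁+j₂−J=4  J+j₁−j₂=2  J−j₁+j₂=1  j₁+j₂+J+1=8
(j₁±m₁, j₂±m₂, J±M) = (0,6,5,0,1,2)
P² = 5760/7
sum k=4..4:
  [4] +1/48 = 1/48
S = 1/48
C² = P²·S² = 5/14 ; C = +0.597614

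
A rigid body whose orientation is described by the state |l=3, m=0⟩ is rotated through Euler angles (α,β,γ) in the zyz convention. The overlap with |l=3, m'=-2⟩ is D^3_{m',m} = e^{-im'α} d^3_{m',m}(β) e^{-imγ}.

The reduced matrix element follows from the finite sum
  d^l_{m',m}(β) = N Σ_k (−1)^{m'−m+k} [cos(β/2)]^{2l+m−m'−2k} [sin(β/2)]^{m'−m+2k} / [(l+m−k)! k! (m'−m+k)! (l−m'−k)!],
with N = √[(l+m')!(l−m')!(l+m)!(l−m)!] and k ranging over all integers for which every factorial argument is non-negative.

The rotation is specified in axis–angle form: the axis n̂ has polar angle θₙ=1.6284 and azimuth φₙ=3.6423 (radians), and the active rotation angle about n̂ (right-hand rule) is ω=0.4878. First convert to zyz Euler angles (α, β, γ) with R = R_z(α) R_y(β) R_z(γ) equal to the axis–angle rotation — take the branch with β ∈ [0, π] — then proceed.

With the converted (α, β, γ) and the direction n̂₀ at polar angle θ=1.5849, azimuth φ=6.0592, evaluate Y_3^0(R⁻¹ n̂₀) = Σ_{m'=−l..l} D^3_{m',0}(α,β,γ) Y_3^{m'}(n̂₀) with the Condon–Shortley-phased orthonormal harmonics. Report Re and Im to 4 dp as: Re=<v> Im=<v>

Axis–angle → zyz. n̂ = (sinθₙcosφₙ, sinθₙsinφₙ, cosθₙ) = (-0.875788, -0.479250, -0.057572), ω = 0.4878.
R = I cosω + sinω [n̂]ₓ + (1−cosω) n̂n̂ᵀ gives
  R = [+0.972825, +0.075937, -0.218736; +0.021971, +0.910155, +0.413686; +0.230497, -0.407250, +0.883753]
β = atan2(√(R₁₃²+R₂₃²), R₃₃) = 0.486975; α = atan2(R₂₃, R₁₃) mod 2π = 2.057178; γ = atan2(R₃₂, −R₃₁) mod 2π = 4.197356
Need the full column D^3_{m',0} for m'=−3..3 at α=2.0572, β=0.4870, γ=4.1974.
cos(β/2)=0.970503, sin(β/2)=0.241088
d^3_{-3,0}: single k=3 term ⇒ +0.057284;  D = +0.056928-0.006383i
d^3_{-2,0}: k∈[2..3] ⇒ +0.282424 -0.017429 = +0.264995;  D = -0.149197-0.219004i
d^3_{-1,0}: k∈[1..3] ⇒ +0.719038 -0.133117 +0.002738 = +0.588660;  D = -0.275157+0.520393i
d^3_{0,0}: k∈[0..3] ⇒ +0.835568 -0.464070 +0.028638 -0.000196 = +0.399940;  D = +0.399940+0.000000i
d^3_{1,0}: k∈[0..2] ⇒ -0.719038 +0.133117 -0.002738 = -0.588660;  D = +0.275157+0.520393i
d^3_{2,0}: k∈[0..1] ⇒ +0.282424 -0.017429 = +0.264995;  D = -0.149197+0.219004i
d^3_{3,0}: single k=0 term ⇒ -0.057284;  D = -0.056928-0.006383i
Y_3^{m'}(θ=1.5849,φ=6.0592) and Σ D·Y over m':
  (+0.0569-0.0064i)·(+0.3264+0.2597i)  (-0.1492-0.2190i)·(-0.0130-0.0062i)  (-0.2752+0.5204i)·(-0.3148-0.0717i)  (+0.3999+0.0000i)·(+0.0158+0.0000i)  (+0.2752+0.5204i)·(+0.3148-0.0717i)  (-0.1492+0.2190i)·(-0.0130+0.0062i)  (-0.0569-0.0064i)·(-0.3264+0.2597i)
Y_3^0(R⁻¹ n̂) = +0.295782-0.000000i

Re=0.2958 Im=0.0000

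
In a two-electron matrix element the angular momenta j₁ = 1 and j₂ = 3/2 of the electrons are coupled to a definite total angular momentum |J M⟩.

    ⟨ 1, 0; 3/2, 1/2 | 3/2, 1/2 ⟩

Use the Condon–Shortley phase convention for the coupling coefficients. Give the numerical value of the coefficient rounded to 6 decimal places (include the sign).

√[4·1!1!2!/5! · 1!1!2!1!2!1!] = √(4/15)
  +(−1)^0/∏(0,1,1,2,0,0)! = 1/2  (running 1/2)
  +(−1)^1/∏(1,0,0,1,1,1)! = -1  (running -1/2)
⟨..|..⟩ = √(4/15)·(-1/2) = -0.258199

-0.258199  (= −√(1/15))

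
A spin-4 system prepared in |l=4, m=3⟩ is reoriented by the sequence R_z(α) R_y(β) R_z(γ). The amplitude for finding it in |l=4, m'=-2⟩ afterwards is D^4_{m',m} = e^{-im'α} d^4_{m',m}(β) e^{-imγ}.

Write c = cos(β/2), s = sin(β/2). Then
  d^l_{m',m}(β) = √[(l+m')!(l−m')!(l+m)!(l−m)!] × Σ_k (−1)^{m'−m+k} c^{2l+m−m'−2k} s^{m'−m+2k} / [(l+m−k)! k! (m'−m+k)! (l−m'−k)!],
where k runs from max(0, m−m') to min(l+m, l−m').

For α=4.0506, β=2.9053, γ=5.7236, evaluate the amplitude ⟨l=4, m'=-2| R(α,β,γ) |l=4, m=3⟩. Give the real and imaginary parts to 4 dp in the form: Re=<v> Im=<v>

Re=0.3771 Im=0.1399

First d^4_{-2,3}(β=2.9053), then the phase factors e^{-i(-2)α} and e^{-i(3)γ}:
With c≡cos(β/2)=0.117872 and s≡sin(β/2)=0.993029, N=[2·720·5040·1]^{1/2}=2693.993318
k∈{5,6} keeps every argument non-negative
  k=5: (−1)^0·2693.9933/(240)·0.1179^3·0.9930^5 = +0.017751
  k=6: (−1)^1·2693.9933/(720)·0.1179^1·0.9930^7 = -0.419959
d^4_{-2,3}(2.9053) = +0.017751 -0.419959 = -0.402208
Attach z-rotation phases: D = e^{-i(-2)(4.0506)}·(-0.402208)·e^{-i(3)(5.7236)} = +0.377104+0.139871i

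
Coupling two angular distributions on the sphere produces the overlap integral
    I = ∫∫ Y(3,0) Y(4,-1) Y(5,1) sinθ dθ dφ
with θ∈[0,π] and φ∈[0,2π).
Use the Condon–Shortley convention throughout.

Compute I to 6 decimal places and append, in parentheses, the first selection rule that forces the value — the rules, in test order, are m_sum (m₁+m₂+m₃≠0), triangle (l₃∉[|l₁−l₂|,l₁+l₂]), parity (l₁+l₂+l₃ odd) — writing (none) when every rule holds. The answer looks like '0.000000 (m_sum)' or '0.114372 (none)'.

-0.115089 (none)

m-sum 0 ✓  L=12 even ✓  1≤5≤7 ✓
Π(2lᵢ+1) = 7×9×11 = 693
triangle coeff Δ(3,4,5) = 1/180180
Σ_t [0,2]: t=0:+1/576 t=1:−1/144 t=2:+1/576 = -1/288
(3j)²=20/1001 [(3 4 5; 0 0 0)], sign=+1
Σ_t [0,2]: t=0:+1/432 t=1:−1/192 t=2:+1/1440 = -19/8640
(3j)²=361/30030 [(3 4 5; 0 -1 1)], sign=-1
⇒ 4πI² = 2166/13013
I = (-1)√(2166/13013/(4π)) = -0.11508947
No selection rule forces the value: the integral is nonzero (none).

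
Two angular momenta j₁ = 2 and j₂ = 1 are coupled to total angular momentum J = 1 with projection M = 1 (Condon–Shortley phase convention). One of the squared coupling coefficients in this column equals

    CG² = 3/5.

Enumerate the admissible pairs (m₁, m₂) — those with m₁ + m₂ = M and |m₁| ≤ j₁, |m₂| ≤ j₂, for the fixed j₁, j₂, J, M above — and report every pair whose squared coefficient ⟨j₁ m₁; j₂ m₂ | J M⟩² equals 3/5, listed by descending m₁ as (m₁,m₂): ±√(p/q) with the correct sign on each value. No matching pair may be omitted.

Admissible pairs with m₁+m₂ = M = 1: (0,1), (1,0), (2,-1)
  (m₁,m₂)=(2,-1): CG² = 3/5, CG = +√(3/5)   ← matches the target
  (m₁,m₂)=(1,0): CG² = 3/10, CG = −√(3/10)
  (m₁,m₂)=(0,1): CG² = 1/10, CG = +√(1/10)
Pairs with CG² = 3/5: (2,-1): +√(3/5)

(2,-1): +√(3/5)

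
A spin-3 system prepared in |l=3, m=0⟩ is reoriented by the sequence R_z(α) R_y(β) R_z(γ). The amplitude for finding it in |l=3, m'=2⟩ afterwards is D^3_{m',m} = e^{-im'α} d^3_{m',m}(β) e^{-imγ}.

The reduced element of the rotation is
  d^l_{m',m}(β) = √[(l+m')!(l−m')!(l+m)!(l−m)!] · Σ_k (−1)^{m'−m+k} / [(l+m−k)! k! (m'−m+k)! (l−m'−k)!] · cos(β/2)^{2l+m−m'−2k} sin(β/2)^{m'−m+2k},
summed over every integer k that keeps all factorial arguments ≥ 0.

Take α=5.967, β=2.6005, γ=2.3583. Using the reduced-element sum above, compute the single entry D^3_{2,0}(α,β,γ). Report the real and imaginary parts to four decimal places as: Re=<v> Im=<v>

Split into d^3_{2,0}(β=2.6005) × two z-phases.
Half-angle: c=0.267258, s=0.963625. N=√(120·1·6·6)=65.726707
The bounds max(0,m−m')=0 and min(l+m,l−m')=1 give 2 terms
  k=0: (−1)^2·65.7267/(12)·0.2673^4·0.9636^2 = +0.025948
  k=1: (−1)^3·65.7267/(12)·0.2673^2·0.9636^4 = -0.337329
d^3_{2,0}(2.6005) = +0.025948 -0.337329 = -0.311382
Phases: e^{-i·(2)·5.9670}=+0.806629+0.591059i, e^{-i·(0)·2.3583}=+1.000000+0.000000i ⇒ D=-0.251169-0.184045i

Re=-0.2512 Im=-0.1840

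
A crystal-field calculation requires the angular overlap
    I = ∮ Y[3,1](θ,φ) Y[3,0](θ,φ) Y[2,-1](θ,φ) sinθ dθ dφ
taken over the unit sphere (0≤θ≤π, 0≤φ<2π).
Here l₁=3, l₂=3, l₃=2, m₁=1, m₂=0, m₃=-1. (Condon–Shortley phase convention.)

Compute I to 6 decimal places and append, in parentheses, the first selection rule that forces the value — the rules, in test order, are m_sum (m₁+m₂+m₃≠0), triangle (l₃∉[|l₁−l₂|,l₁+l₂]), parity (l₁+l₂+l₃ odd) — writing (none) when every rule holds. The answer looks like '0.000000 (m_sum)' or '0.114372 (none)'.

m-sum 0 ✓  L=8 even ✓  0≤2≤6 ✓
Π(2lᵢ+1) = 7×7×5 = 245
triangle coeff Δ(3,3,2) = 1/3780
Σ_t [1,3]: t=1:−1/24 t=2:+1/4 t=3:−1/24 = 1/6
(3j)²=4/105 [(3 3 2; 0 0 0)], sign=+1
Σ_t [1,2]: t=1:−1/12 t=2:+1/8 = 1/24
(3j)²=1/210 [(3 3 2; 1 0 -1)], sign=-1
⇒ 4πI² = 2/45
I = (-1)√(2/45/(4π)) = -0.05947080
No selection rule forces the value: the integral is nonzero (none).

-0.059471 (none)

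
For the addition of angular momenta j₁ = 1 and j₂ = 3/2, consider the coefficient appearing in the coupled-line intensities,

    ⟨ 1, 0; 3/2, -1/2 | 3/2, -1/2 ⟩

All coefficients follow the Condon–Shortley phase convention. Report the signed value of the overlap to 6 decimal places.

√[4·1!1!2!/5! · 1!1!1!2!1!2!] = √(4/15)
  +(−1)^0/∏(0,1,1,1,0,1)! = 1  (running 1)
  +(−1)^1/∏(1,0,0,0,1,2)! = -1/2  (running 1/2)
⟨..|..⟩ = √(4/15)·(1/2) = +0.258199

+0.258199  (= +√(1/15))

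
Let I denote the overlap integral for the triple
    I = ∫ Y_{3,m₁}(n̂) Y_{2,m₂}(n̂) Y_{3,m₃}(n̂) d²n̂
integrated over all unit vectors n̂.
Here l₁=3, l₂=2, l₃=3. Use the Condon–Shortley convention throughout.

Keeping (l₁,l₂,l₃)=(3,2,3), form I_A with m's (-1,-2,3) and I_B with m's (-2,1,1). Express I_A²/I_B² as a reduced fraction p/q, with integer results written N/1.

2/3

l's match ⇒ only the (l;m) 3-j factors differ between A and B.
A: triangle coeff Δ(3,2,3) = 1/3780; Σ_t [0,0]: t=0:+1/96 = 1/96; (3j)²=1/42 [(3 2 3; -1 -2 3)], sign=+1
B: triangle coeff Δ(3,2,3) = 1/3780; Σ_t [1,2]: t=1:−1/48 t=2:+1/12 = 1/16; (3j)²=1/28 [(3 2 3; -2 1 1)], sign=+1
I_A²/I_B² = (1/42)/(1/28) = 2/3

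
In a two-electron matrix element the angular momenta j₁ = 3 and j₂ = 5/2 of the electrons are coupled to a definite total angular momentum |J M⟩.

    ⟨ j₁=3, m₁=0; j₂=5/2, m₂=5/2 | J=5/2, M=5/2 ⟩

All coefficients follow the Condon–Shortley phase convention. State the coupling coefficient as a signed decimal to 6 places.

triangle: 3!×3!×2!/9! = 72/362880
(j±m)!: 3!×3!×5!×0!×5!×0! = 518400
prefactor² = (2J+1)×Δ×N² = 4320/7
  k=3: −1/(3!×0!×0!×2!×3!×0!) = -1/72
Σ = -1/72  ⇒  CG² = 4320/7×(-1/72)² = 5/42
CG = −√(5/42) = -0.345033

−√(5/42) ≈ -0.345033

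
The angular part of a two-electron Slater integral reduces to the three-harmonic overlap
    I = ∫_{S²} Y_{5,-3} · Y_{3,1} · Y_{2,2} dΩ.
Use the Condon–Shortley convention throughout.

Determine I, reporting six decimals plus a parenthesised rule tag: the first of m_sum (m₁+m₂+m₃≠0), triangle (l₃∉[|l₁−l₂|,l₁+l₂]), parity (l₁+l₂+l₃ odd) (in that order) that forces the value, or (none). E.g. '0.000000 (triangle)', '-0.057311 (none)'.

Rules hold: Σm=0, L=10 even, 2≤2≤8.
N = 11·7·5 = 385
Δ = 6!·4!·0!/11! = 1/2310
Racah Σ t=3..3: t=3:−1/144 = -1/144
⇒ 3j(5 3 2; 0 0 0)² = 10/231, sgn -1
Racah Σ t=4..4: t=4:+1/1152 = 1/1152
⇒ 3j(5 3 2; -3 1 2)² = 1/33, sgn +1
4πI² = N·(3j₀)²·(3jₘ)² = 50/99
I = -1·√(0.505051/4π) = -0.20047604
No selection rule forces the value: the integral is nonzero (none).

-0.200476 (none)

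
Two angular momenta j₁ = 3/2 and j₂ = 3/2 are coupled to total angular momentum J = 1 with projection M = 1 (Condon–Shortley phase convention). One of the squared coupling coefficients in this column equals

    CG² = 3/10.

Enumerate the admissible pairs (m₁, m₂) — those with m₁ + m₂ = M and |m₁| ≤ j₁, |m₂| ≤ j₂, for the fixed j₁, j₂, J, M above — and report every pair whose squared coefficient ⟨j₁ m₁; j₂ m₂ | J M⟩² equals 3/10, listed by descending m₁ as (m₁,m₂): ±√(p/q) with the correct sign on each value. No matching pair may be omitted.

Admissible pairs with m₁+m₂ = M = 1: (-1/2,3/2), (1/2,1/2), (3/2,-1/2)
  (m₁,m₂)=(3/2,-1/2): CG² = 3/10, CG = +√(3/10)   ← matches the target
  (m₁,m₂)=(1/2,1/2): CG² = 2/5, CG = −√(2/5)
  (m₁,m₂)=(-1/2,3/2): CG² = 3/10, CG = +√(3/10)   ← matches the target
Pairs with CG² = 3/10: (3/2,-1/2): +√(3/10); (-1/2,3/2): +√(3/10)

(3/2,-1/2): +√(3/10); (-1/2,3/2): +√(3/10)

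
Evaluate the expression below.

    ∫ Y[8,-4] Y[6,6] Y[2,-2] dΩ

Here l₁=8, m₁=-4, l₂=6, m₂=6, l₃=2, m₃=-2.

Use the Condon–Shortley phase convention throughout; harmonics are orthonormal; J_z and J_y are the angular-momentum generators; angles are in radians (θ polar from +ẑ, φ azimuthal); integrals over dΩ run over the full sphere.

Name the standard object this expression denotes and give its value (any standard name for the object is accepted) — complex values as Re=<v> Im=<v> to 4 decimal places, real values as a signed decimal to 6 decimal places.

This is a Gaunt coefficient — the integral of a triple product of spherical harmonics over the sphere.
Checks pass: Σm=0; 16 even; l₃=2∈[2,14].
(2·8+1)(2·6+1)(2·2+1) = 1105
Δ: 12! 4! 0! / 17! → 1/30940
sum: t=6:+1/2073600 = 1/2073600
3j²(8 6 2; 0 0 0) = Δ·Π!·Σ² = 28/1105  (sign +1)
sum: t=12:+1/11496038400 = 1/11496038400
3j²(8 6 2; -4 6 -2) = Δ·Π!·Σ² = 1/30940  (sign +1)
combine: 4πI² = 1105·28/1105·1/30940 = 1/1105
take √, sign +1: I = 0.00848621

Gaunt coefficient, +0.008486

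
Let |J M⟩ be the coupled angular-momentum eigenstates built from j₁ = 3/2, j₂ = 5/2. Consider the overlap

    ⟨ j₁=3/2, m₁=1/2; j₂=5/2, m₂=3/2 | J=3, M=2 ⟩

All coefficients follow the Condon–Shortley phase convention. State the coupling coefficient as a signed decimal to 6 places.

triangle: 1!·2!·4!/8! = 48/40320
(j±m)!: 2!·1!·4!·1!·5!·1! = 5760
prefactor² = (2J+1)·Δ·N² = 48
  k=0: +1/(0!·1!·1!·4!·1!·0!) = 1/24
  k=1: −1/(1!·0!·0!·3!·2!·1!) = -1/12
Σ = -1/24  ⇒  CG² = 48·(-1/24)² = 1/12
CG = −√(1/12) = -0.288675

−√(1/12) ≈ -0.288675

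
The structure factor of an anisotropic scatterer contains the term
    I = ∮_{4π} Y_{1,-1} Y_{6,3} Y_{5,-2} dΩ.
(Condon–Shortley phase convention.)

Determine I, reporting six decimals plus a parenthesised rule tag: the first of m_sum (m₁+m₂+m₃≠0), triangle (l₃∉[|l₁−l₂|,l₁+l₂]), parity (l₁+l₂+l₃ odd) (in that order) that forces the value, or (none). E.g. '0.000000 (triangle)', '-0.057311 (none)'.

Checks pass: Σm=0; 12 even; l₃=5∈[5,7].
(2·1+1)(2·6+1)(2·5+1) = 429
Δ: 2! 0! 10! / 13! → 1/858
sum: t=1:−1/14400 = -1/14400
3j²(1 6 5; 0 0 0) = Δ·Π!·Σ² = 6/143  (sign +1)
sum: t=2:+1/60480 = 1/60480
3j²(1 6 5; -1 3 -2) = Δ·Π!·Σ² = 6/143  (sign -1)
combine: 4πI² = 429·6/143·6/143 = 108/143
take √, sign -1: I = -0.24515397
No selection rule forces the value: the integral is nonzero (none).

-0.245154 (none)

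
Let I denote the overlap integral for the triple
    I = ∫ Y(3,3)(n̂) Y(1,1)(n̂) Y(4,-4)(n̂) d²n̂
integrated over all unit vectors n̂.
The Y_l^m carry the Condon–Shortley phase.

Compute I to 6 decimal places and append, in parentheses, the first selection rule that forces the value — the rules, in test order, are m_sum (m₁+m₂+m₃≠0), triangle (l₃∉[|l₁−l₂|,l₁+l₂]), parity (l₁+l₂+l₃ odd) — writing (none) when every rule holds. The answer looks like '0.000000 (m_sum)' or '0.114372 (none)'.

m-sum 0 ✓  L=8 even ✓  2≤4≤4 ✓
Π(2lᵢ+1) = 7×3×9 = 189
triangle coeff Δ(3,1,4) = 1/252
Σ_t [0,0]: t=0:+1/36 = 1/36
(3j)²=4/63 [(3 1 4; 0 0 0)], sign=+1
Σ_t [0,0]: t=0:+1/1440 = 1/1440
(3j)²=1/9 [(3 1 4; 3 1 -4)], sign=+1
⇒ 4πI² = 4/3
I = (+1)√(4/3/(4π)) = 0.32573501
No selection rule forces the value: the integral is nonzero (none).

0.325735 (none)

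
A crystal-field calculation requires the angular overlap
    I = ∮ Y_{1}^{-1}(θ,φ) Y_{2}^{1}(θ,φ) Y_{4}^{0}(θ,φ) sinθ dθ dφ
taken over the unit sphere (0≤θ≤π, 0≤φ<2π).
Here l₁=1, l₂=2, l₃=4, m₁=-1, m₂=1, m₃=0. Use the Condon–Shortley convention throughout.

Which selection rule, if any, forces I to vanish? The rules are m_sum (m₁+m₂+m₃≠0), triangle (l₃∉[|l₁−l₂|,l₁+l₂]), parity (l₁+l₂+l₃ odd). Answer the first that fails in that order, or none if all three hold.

azimuthal sum: -1 + 1 + 0 = 0  ✓
l₃ must lie in [1,3]; have l₃=4  ✗
L = 1 + 2 + 4 = 7 (odd)

triangle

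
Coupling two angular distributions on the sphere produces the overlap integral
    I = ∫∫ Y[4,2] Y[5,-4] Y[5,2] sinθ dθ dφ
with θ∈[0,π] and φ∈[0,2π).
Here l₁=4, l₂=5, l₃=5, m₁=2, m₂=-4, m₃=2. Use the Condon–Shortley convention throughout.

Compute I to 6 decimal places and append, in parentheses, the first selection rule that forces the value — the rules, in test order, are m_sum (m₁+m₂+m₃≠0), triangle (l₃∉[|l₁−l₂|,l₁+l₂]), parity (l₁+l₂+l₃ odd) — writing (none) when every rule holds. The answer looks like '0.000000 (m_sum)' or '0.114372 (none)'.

0.118854 (none)

Checks pass: Σm=0; 14 even; l₃=5∈[1,9].
(2·4+1)(2·5+1)(2·5+1) = 1089
Δ: 4! 4! 6! / 15! → 1/3153150
sum: t=0:+1/69120 t=1:−1/1728 t=2:+1/576 t=3:−1/1728 t=4:+1/69120 = 7/11520
3j²(4 5 5; 0 0 0) = Δ·Π!·Σ² = 2/143  (sign -1)
sum: t=0:+1/11520 t=1:−1/25920 = 1/20736
3j²(4 5 5; 2 -4 2) = Δ·Π!·Σ² = 5/429  (sign -1)
combine: 4πI² = 1089·2/143·5/429 = 30/169
take √, sign +1: I = 0.11885360
No selection rule forces the value: the integral is nonzero (none).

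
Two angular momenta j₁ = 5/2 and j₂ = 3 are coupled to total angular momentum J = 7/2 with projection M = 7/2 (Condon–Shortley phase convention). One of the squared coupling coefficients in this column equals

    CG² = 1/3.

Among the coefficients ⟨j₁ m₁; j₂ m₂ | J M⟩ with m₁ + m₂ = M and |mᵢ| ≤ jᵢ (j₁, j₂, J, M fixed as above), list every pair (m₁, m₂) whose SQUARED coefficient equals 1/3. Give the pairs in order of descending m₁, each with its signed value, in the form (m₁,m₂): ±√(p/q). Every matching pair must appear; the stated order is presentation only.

(1/2,3): +√(1/3)

Admissible pairs with m₁+m₂ = M = 7/2: (1/2,3), (3/2,2), (5/2,1)
  (m₁,m₂)=(5/2,1): CG² = 2/9, CG = +√(2/9)
  (m₁,m₂)=(3/2,2): CG² = 4/9, CG = −√(4/9)
  (m₁,m₂)=(1/2,3): CG² = 1/3, CG = +√(1/3)   ← matches the target
Pairs with CG² = 1/3: (1/2,3): +√(1/3)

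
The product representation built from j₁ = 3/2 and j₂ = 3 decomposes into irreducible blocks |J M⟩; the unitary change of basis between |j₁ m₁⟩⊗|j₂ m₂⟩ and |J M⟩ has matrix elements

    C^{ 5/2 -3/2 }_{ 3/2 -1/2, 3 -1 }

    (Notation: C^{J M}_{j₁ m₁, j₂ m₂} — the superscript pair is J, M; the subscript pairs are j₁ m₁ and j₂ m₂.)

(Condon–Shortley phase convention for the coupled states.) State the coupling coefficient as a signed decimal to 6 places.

−√(7/20) = -0.591608

j₁+j₂−J=2  J+j₁−j₂=1  J−j₁+j₂=4  j₁+j₂+J+1=8
(j₁±m₁, j₂±m₂, J±M) = (1,2,2,4,1,4)
P² = 576/35
sum k=1..2:
  [1] −1/6 = -1/6
  [2] +1/48 = 1/48
S = -7/48
C² = P²·S² = 7/20 ; C = -0.591608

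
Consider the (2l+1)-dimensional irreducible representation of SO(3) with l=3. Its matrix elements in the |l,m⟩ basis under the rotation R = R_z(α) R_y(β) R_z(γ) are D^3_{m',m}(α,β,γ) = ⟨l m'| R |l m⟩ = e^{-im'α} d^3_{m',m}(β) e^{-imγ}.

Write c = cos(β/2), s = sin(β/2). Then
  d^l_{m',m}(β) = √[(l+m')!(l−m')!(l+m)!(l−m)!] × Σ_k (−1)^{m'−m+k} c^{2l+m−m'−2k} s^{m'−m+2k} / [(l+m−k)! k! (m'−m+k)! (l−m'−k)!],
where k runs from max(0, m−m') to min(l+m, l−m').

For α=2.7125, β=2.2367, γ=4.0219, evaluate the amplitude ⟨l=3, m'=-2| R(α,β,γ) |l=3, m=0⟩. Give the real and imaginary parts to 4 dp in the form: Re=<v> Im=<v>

Re=-0.3420 Im=0.3958

D^3_{-2,0}(2.7125,2.2367,4.0219) = e^{-i·-2·2.7125}·d^3_{-2,0}(2.2367)·e^{-i·0·4.0219}. Compute d first:
With c≡cos(β/2)=0.437167 and s≡sin(β/2)=0.899380, N=[1·120·6·6]^{1/2}=65.726707
Admissible k: 2..3 (factorial args all ≥0)
  k=2: (−1)^0·65.7267/(12)·0.4372^4·0.8994^2 = +0.161822
  k=3: (−1)^1·65.7267/(12)·0.4372^2·0.8994^4 = -0.684903
d^3_{-2,0}(2.2367) = +0.161822 -0.684903 = -0.523081
Phases: e^{-i·(-2)·2.7125}=+0.653812-0.756657i, e^{-i·(0)·4.0219}=+1.000000+0.000000i ⇒ D=-0.341996+0.395793i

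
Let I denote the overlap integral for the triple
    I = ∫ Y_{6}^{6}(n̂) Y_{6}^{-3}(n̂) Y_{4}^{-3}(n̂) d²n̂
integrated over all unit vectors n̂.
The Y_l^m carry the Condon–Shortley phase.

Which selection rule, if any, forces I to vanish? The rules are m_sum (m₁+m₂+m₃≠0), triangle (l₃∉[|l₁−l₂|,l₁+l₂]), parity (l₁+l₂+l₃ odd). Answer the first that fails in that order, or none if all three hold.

m₁+m₂+m₃ = 6 − 3 − 3 = 0  ✓
triangle: |6−6|=0 ≤ l₃=4 ≤ 6+6=12  ✓
parity: l₁+l₂+l₃ = 16 is even  ✓

none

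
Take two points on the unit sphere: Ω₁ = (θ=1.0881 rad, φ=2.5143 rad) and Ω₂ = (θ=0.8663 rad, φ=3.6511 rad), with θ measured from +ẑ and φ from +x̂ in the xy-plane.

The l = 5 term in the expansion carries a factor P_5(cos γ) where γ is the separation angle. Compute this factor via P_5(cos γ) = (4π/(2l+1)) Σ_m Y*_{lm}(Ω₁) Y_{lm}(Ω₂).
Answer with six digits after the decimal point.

-0.113863

Expand P_5 via completeness: Σ_{m} conj(Y_{5,m}) at Ω₁ times Y_{5,m} at Ω₂ —
  m=-5: (+0.253037+0.001298i) × (+0.098770+0.066714i) = +0.024906+0.017009i  (running Σ = +0.024906+0.017009i)
  m=-4: (-0.338231-0.247866i) × (-0.144303-0.286038i) = -0.022091+0.132515i  (running Σ = +0.002815+0.149524i)
  m=-3: (+0.069101+0.214918i) × (-0.017947+0.424275i) = -0.092425+0.025461i  (running Σ = -0.089610+0.174984i)
  m=-2: (-0.067871+0.207436i) × (+0.086299-0.140196i) = +0.023224+0.027417i  (running Σ = -0.066386+0.202401i)
  m=-1: (+0.239216-0.173426i) × (+0.250873-0.140166i) = +0.035704-0.077038i  (running Σ = -0.030681+0.125363i)
  m=0: (+0.154318-0.000000i) × (-0.248240+0.000000i) = -0.038308+0.000000i  (running Σ = -0.068989+0.125363i)
  m=1: (-0.239216-0.173426i) × (-0.250873-0.140166i) = +0.035704+0.077038i  (running Σ = -0.033284+0.202401i)
  m=2: (-0.067871-0.207436i) × (+0.086299+0.140196i) = +0.023224-0.027417i  (running Σ = -0.010060+0.174984i)
  m=3: (-0.069101+0.214918i) × (+0.017947+0.424275i) = -0.092425-0.025461i  (running Σ = -0.102485+0.149524i)
  m=4: (-0.338231+0.247866i) × (-0.144303+0.286038i) = -0.022091-0.132515i  (running Σ = -0.124576+0.017009i)
  m=5: (-0.253037+0.001298i) × (-0.098770+0.066714i) = +0.024906-0.017009i  (running Σ = -0.099670-0.000000i)
Accumulated sum -0.099670-0.000000i; after 4π/(2l+1) scaling, -0.113863-0.000000i ⇒ P_5 = -0.113863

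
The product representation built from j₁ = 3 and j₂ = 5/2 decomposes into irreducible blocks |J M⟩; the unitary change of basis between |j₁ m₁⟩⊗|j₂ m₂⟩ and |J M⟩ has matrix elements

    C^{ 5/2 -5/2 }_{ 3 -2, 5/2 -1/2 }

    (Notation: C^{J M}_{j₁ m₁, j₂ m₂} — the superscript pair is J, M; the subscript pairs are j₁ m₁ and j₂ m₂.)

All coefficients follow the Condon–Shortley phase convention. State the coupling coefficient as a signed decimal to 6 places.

√[6·3!3!2!/9! · 1!5!2!3!0!5!] = √(1440/7)
  +(−1)^2/∏(2,1,3,0,0,2)! = 1/24  (running 1/24)
⟨..|..⟩ = √(1440/7)·(1/24) = +0.597614

+√(5/14) ≈ +0.597614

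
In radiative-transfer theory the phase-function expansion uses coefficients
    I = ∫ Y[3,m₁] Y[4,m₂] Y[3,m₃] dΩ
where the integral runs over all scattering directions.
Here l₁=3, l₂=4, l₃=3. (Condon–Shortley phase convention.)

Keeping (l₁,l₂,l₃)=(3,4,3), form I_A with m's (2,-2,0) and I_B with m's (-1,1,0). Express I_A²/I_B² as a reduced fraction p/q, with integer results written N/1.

1/5

l's match ⇒ only the (l;m) 3-j factors differ between A and B.
A: triangle coeff Δ(3,4,3) = 1/34650; Σ_t [0,1]: t=0:+1/96 t=1:−1/72 = -1/288; (3j)²=1/462 [(3 4 3; 2 -2 0)], sign=+1
B: triangle coeff Δ(3,4,3) = 1/34650; Σ_t [2,4]: t=2:+1/48 t=3:−1/24 t=4:+1/288 = -5/288; (3j)²=5/462 [(3 4 3; -1 1 0)], sign=+1
I_A²/I_B² = (1/462)/(5/462) = 1/5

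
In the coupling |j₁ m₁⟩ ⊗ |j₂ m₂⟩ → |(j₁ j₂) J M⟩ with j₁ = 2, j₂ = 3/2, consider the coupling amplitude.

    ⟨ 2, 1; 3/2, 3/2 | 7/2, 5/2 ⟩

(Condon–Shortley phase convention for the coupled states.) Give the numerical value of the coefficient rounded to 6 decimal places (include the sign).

+√(4/7) ≈ +0.755929

triangle: 0!·4!·3!/8! = 144/40320
(j±m)!: 3!·1!·3!·0!·6!·1! = 25920
prefactor² = (2J+1)·Δ·N² = 5184/7
  k=0: +1/(0!·0!·1!·3!·3!·0!) = 1/36
Σ = 1/36  ⇒  CG² = 5184/7·(1/36)² = 4/7
CG = +√(4/7) = +0.755929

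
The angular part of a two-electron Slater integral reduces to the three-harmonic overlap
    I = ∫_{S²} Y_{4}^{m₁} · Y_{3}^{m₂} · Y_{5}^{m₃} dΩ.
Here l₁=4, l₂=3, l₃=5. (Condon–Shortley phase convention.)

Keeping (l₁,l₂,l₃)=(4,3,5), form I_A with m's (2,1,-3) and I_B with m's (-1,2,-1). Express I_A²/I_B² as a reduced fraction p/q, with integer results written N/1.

3402/3125

Same 4,3,5: normalisation and zero-m 3j drop out of the ratio.
A: Δ: 2! 6! 4! / 13! → 1/180180; sum: t=0:+1/2304 t=1:−1/720 t=2:+1/5760 = -1/1280; 3j²(4 3 5; 2 1 -3) = Δ·Π!·Σ² = 27/1430  (sign -1)
B: Δ: 2! 6! 4! / 13! → 1/180180; sum: t=1:−1/1152 t=2:+1/432 = 5/3456; 3j²(4 3 5; -1 2 -1) = Δ·Π!·Σ² = 625/36036  (sign +1)
I_A²/I_B² = (27/1430)/(625/36036) = 3402/3125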